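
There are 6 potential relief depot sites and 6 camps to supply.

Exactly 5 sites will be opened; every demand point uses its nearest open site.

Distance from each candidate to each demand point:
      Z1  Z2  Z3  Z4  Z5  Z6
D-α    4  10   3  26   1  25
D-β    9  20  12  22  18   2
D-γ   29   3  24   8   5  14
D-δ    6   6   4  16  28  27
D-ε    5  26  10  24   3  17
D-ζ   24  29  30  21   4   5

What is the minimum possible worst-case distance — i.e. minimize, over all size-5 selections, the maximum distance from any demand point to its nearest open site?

Open {D-α, D-β, D-γ, D-δ, D-ε}.
  Farthest demand point is Z4 at distance 8 (to D-γ); all others are ≤ 8.
With {D-α, D-β, D-γ, D-δ, D-ζ} the worst case is 8.
With {D-α, D-β, D-γ, D-ε, D-ζ} the worst case is 8.
No size-5 selection achieves below 8.

8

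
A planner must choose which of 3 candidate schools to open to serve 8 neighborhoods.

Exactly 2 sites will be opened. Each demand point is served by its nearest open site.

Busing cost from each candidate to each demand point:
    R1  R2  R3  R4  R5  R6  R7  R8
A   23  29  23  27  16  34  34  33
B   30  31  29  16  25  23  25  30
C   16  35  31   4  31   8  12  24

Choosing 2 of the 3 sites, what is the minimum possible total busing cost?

132

Open {A, C}.
  R1→C 16, R2→A 29, R3→A 23, R4→C 4, R5→A 16, R6→C 8, R7→C 12, R8→C 24  ⇒ total 132.
Compare {B, C}: total 149.
Compare {A, B}: total 185.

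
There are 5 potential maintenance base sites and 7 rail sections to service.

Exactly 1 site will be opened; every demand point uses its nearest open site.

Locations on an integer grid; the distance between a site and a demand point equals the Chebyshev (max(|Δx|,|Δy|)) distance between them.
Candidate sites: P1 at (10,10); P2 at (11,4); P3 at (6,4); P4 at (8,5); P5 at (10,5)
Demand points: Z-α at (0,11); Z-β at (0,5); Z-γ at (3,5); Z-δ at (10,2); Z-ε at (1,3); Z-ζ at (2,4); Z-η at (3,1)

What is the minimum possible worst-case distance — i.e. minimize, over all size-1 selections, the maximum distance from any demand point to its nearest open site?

Open {P3}.
  Farthest demand point is Z-α at distance 7 (to P3); all others are ≤ 7.
With {P4} the worst case is 8.
With {P1} the worst case is 10.
No size-1 selection achieves below 7.

7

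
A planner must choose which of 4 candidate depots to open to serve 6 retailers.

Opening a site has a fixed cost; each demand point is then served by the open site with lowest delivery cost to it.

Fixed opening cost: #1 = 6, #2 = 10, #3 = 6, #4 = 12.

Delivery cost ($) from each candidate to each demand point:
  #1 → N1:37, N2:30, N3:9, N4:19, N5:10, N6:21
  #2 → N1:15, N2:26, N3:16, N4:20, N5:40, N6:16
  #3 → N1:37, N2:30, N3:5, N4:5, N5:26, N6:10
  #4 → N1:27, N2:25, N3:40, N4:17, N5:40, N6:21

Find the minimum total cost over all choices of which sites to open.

93

Open {#1, #2, #3}: assign each demand point to its cheapest open site.
  N1→#2 15, N2→#2 26, N3→#3 5, N4→#3 5, N5→#1 10, N6→#3 10
  delivery cost 71, fixed 22 → total 93.
Compare {#2, #3}: delivery cost 87 + fixed 16 = 103.
Compare {#1, #2, #3, #4}: delivery cost 70 + fixed 34 = 104.
Compare {#1, #3, #4}: delivery cost 82 + fixed 24 = 106.
All other subsets cost ≥ 103. Minimum total cost: 93.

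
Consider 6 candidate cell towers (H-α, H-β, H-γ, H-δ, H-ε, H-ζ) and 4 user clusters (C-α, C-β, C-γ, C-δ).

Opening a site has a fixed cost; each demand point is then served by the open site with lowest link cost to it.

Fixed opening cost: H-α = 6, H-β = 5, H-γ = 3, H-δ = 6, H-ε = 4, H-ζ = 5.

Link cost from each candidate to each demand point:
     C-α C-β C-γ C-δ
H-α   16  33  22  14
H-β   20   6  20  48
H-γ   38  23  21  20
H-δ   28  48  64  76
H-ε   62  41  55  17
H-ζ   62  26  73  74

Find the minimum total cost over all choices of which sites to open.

Open {H-α, H-β}: assign each demand point to its cheapest open site.
  C-α→H-α 16, C-β→H-β 6, C-γ→H-β 20, C-δ→H-α 14
  link cost 56, fixed 11 → total 67.
Compare {H-α, H-β, H-γ}: link cost 56 + fixed 14 = 70.
Compare {H-α, H-β, H-ε}: link cost 56 + fixed 15 = 71.
Compare {H-β, H-ε}: link cost 63 + fixed 9 = 72.
All other subsets cost ≥ 70. Minimum total cost: 67.

67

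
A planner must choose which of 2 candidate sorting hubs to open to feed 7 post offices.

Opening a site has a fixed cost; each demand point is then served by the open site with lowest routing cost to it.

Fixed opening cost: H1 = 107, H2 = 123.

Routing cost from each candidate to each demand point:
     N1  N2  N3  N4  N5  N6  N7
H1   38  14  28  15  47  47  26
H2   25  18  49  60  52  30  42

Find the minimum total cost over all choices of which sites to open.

Open {H1}: assign each demand point to its cheapest open site.
  N1→H1 38, N2→H1 14, N3→H1 28, N4→H1 15, N5→H1 47, N6→H1 47, N7→H1 26
  routing cost 215, fixed 107 → total 322.
Compare {H2}: routing cost 276 + fixed 123 = 399.
Compare {H1, H2}: routing cost 185 + fixed 230 = 415.

322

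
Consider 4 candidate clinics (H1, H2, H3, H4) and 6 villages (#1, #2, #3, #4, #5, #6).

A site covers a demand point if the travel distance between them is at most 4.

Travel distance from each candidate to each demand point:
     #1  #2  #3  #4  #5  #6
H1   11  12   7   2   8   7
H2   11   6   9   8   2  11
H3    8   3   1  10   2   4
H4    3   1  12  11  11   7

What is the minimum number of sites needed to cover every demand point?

3

Coverage sets (demand points within 4 of each site):
  H1: {#4}
  H2: {#5}
  H3: {#2, #3, #5, #6}
  H4: {#1, #2}
No 2 sites suffice: every size-2 union leaves at least one demand point uncovered.
But {H1, H3, H4} covers everything, so the minimum is 3.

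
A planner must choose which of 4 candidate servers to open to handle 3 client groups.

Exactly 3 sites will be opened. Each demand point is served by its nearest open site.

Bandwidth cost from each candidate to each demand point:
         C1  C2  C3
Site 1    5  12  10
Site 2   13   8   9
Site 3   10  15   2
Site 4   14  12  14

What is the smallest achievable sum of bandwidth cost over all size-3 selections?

15

Open {Site 1, Site 2, Site 3}.
  C1→Site 1 5, C2→Site 2 8, C3→Site 3 2  ⇒ total 15.
Compare {Site 1, Site 3, Site 4}: total 19.
Compare {Site 2, Site 3, Site 4}: total 20.
No size-3 selection does better; minimum is 15.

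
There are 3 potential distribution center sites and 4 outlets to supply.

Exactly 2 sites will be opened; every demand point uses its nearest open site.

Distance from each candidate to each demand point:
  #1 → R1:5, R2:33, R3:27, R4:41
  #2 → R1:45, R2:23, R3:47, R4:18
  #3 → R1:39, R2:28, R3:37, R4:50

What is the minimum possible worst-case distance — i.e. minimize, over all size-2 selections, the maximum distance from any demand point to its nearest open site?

Open {#1, #2}.
  Farthest demand point is R3 at distance 27 (to #1); all others are ≤ 27.
With {#2, #3} the worst case is 39.
With {#1, #3} the worst case is 41.
No size-2 selection achieves below 27.

27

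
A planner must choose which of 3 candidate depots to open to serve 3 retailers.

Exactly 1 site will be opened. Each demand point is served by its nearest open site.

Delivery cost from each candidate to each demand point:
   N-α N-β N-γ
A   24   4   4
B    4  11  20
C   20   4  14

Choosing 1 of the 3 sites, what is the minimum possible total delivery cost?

Open {A}.
  N-α→A 24, N-β→A 4, N-γ→A 4  ⇒ total 32.
Compare {B}: total 35.
Compare {C}: total 38.

32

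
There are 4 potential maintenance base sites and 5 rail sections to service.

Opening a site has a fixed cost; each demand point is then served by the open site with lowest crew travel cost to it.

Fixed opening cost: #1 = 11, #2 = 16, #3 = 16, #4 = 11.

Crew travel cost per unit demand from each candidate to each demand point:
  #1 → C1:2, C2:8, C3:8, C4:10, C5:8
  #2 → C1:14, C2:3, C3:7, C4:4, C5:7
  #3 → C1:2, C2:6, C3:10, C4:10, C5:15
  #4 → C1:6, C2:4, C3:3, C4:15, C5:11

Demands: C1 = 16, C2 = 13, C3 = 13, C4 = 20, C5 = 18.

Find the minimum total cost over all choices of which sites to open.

354

Open {#1, #2, #4}: assign each demand point to its cheapest open site.
  C1→#1 16×2=32, C2→#2 13×3=39, C3→#4 13×3=39, C4→#2 20×4=80, C5→#2 18×7=126
  crew travel cost 316, fixed 38 → total 354.
Compare {#2, #3, #4}: crew travel cost 316 + fixed 43 = 359.
Compare {#1, #2, #3, #4}: crew travel cost 316 + fixed 54 = 370.
Compare {#1, #2}: crew travel cost 368 + fixed 27 = 395.
All other subsets cost ≥ 359. Minimum total cost: 354.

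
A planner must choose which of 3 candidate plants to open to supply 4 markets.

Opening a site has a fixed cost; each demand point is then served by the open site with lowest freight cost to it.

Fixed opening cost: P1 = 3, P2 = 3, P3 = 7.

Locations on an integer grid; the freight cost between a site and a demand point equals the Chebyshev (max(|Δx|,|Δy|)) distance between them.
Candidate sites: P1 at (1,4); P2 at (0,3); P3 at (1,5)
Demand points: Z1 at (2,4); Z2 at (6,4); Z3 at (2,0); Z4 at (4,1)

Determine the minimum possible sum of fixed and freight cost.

Open {P1}: assign each demand point to its cheapest open site.
  Z1→P1 1, Z2→P1 5, Z3→P1 4, Z4→P1 3
  freight cost 13, fixed 3 → total 16.
Compare {P2}: freight cost 15 + fixed 3 = 18.
Compare {P1, P2}: freight cost 12 + fixed 6 = 18.
Compare {P3}: freight cost 15 + fixed 7 = 22.
All other subsets cost ≥ 18. Minimum total cost: 16.

16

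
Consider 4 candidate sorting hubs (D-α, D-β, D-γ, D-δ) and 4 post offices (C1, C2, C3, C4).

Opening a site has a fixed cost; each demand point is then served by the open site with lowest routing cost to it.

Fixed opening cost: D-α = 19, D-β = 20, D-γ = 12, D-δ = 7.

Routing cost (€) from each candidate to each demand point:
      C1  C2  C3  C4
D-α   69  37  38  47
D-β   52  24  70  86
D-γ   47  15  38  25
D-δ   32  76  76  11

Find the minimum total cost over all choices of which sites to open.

115

Open {D-γ, D-δ}: assign each demand point to its cheapest open site.
  C1→D-δ 32, C2→D-γ 15, C3→D-γ 38, C4→D-δ 11
  routing cost 96, fixed 19 → total 115.
Compare {D-α, D-γ, D-δ}: routing cost 96 + fixed 38 = 134.
Compare {D-β, D-γ, D-δ}: routing cost 96 + fixed 39 = 135.
Compare {D-γ}: routing cost 125 + fixed 12 = 137.
All other subsets cost ≥ 134. Minimum total cost: 115.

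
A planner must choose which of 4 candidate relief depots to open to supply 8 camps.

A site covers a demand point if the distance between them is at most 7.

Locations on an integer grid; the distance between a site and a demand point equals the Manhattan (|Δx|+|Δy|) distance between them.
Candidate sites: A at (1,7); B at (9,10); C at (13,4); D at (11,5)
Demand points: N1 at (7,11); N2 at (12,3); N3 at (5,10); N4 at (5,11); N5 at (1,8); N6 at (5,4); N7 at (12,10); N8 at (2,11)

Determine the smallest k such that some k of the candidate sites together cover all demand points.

Coverage sets (demand points within 7 of each site):
  A: {N3, N5, N6, N8}
  B: {N1, N3, N4, N7}
  C: {N2, N7}
  D: {N2, N6, N7}
No 2 sites suffice: every size-2 union leaves at least one demand point uncovered.
But {A, B, C} covers everything, so the minimum is 3.

3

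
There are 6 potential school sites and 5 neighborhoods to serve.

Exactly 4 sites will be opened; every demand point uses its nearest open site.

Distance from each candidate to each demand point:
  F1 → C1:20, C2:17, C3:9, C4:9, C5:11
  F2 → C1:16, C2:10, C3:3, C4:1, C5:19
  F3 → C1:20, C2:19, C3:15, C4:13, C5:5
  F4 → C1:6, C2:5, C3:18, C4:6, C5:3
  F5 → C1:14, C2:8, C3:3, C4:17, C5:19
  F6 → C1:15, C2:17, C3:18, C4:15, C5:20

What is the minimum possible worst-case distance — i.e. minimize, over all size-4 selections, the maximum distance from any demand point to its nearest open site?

6

Open {F1, F2, F3, F4}.
  Farthest demand point is C1 at distance 6 (to F4); all others are ≤ 6.
With {F1, F2, F4, F5} the worst case is 6.
With {F1, F2, F4, F6} the worst case is 6.
No size-4 selection achieves below 6.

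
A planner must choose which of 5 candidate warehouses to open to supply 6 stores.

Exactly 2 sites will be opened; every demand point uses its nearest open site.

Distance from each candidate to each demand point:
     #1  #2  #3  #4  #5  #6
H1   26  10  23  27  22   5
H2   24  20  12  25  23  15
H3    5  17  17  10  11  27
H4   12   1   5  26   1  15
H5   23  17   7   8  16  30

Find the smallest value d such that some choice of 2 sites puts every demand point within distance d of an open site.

Open {H3, H4}.
  Farthest demand point is #6 at distance 15 (to H4); all others are ≤ 15.
With {H4, H5} the worst case is 15.
With {H1, H3} the worst case is 17.
No size-2 selection achieves below 15.

15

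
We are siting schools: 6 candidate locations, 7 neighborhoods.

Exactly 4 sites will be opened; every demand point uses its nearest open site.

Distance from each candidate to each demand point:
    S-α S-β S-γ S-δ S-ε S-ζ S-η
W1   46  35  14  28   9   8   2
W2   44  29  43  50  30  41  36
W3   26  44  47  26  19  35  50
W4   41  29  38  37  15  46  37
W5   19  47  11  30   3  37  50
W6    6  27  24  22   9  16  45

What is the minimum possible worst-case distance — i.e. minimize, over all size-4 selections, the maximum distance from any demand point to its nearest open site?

Open {W1, W2, W3, W6}.
  Farthest demand point is S-β at distance 27 (to W6); all others are ≤ 27.
With {W1, W2, W4, W6} the worst case is 27.
With {W1, W2, W5, W6} the worst case is 27.
No size-4 selection achieves below 27.

27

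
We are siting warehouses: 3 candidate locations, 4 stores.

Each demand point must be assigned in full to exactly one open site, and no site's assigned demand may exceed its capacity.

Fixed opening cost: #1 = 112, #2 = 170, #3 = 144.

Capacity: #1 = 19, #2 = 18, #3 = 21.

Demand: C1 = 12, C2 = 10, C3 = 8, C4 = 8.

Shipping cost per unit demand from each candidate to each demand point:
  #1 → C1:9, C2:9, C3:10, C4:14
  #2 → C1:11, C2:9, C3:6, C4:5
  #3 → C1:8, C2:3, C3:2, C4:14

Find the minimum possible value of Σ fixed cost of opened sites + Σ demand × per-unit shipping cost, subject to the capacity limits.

Open {#2, #3}; cheapest assignment that respects the capacities:
  #2 (cap 18, load 18): C2, C4 — cost 10×9 + 8×5 = 130
  #3 (cap 21, load 20): C1, C3 — cost 12×8 + 8×2 = 112
  Shipping 242, fixed 314 → total 556.
  Any other capacity-feasible assignment to {#2, #3} ships for at least 242.
Compare {#1, #3}: its best feasible assignment gives total 570.
Compare {#1, #2, #3}: its best feasible assignment gives total 620.
Every other set of open sites that can feasibly serve all demand totals ≥ 570 even under its best assignment. Minimum: 556.

556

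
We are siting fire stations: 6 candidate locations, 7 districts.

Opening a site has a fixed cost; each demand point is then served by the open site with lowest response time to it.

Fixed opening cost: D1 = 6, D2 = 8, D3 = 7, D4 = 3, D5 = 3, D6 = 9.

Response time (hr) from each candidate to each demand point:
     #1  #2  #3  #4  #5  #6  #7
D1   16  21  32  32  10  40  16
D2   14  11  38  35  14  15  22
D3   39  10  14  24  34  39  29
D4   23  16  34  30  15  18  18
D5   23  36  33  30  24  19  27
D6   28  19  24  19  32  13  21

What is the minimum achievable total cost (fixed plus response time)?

Open {D1, D3, D6}: assign each demand point to its cheapest open site.
  #1→D1 16, #2→D3 10, #3→D3 14, #4→D6 19, #5→D1 10, #6→D6 13, #7→D1 16
  response time 98, fixed 22 → total 120.
Compare {D1, D3, D4, D6}: response time 98 + fixed 25 = 123.
Compare {D1, D3, D5, D6}: response time 98 + fixed 25 = 123.
Compare {D1, D2, D3}: response time 103 + fixed 21 = 124.
All other subsets cost ≥ 123. Minimum total cost: 120.

120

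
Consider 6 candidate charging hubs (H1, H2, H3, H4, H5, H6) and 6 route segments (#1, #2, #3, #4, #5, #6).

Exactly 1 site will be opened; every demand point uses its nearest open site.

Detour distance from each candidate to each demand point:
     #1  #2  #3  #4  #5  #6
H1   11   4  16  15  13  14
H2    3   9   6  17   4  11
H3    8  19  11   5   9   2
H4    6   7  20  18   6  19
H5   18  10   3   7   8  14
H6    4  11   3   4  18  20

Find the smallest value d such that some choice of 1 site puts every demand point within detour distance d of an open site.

Open {H1}.
  Farthest demand point is #3 at detour distance 16 (to H1); all others are ≤ 16.
With {H2} the worst case is 17.
With {H5} the worst case is 18.
No size-1 selection achieves below 16.

16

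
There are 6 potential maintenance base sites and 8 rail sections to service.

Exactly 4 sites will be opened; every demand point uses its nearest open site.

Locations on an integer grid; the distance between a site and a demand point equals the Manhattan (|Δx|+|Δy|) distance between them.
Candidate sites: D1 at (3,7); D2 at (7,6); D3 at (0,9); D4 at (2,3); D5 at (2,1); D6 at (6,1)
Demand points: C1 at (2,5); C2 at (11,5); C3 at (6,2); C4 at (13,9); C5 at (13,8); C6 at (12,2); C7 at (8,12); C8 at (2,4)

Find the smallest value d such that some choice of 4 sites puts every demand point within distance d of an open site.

Open {D1, D2, D3, D4}.
  Farthest demand point is C4 at distance 9 (to D2); all others are ≤ 9.
With {D1, D2, D3, D5} the worst case is 9.
With {D1, D2, D3, D6} the worst case is 9.
No size-4 selection achieves below 9.

9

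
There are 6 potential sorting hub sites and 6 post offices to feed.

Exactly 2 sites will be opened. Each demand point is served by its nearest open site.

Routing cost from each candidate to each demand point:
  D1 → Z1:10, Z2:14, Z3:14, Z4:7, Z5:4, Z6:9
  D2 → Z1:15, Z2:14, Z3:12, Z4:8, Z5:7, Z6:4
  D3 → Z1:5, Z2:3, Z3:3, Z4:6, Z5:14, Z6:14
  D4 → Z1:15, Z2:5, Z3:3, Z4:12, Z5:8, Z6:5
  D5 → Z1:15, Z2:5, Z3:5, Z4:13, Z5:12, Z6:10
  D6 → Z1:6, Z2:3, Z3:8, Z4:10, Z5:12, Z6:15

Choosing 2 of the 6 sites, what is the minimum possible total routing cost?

28

Open {D2, D3}.
  Z1→D3 5, Z2→D3 3, Z3→D3 3, Z4→D3 6, Z5→D2 7, Z6→D2 4  ⇒ total 28.
Compare {D1, D3}: total 30.
Compare {D3, D4}: total 30.
No size-2 selection does better; minimum is 28.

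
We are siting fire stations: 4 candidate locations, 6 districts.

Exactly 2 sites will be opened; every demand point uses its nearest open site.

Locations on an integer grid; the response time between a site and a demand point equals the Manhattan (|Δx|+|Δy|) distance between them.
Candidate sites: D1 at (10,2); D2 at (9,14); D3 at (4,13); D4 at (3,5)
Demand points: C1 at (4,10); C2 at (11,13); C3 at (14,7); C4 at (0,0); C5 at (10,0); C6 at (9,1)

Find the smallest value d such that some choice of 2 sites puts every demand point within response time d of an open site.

12

Open {D1, D2}.
  Farthest demand point is C4 at response time 12 (to D1); all others are ≤ 12.
With {D1, D3} the worst case is 12.
With {D1, D4} the worst case is 12.
No size-2 selection achieves below 12.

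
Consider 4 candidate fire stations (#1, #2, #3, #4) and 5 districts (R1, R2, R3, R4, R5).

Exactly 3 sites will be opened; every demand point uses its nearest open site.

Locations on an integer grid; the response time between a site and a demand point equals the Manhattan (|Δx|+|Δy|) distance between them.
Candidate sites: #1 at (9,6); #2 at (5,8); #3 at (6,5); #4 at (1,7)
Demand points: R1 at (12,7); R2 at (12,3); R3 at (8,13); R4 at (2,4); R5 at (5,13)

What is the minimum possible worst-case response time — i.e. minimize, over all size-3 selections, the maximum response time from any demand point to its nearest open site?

8

Open {#1, #2, #3}.
  Farthest demand point is R3 at response time 8 (to #1); all others are ≤ 8.
With {#1, #2, #4} the worst case is 8.
With {#2, #3, #4} the worst case is 8.
No size-3 selection achieves below 8.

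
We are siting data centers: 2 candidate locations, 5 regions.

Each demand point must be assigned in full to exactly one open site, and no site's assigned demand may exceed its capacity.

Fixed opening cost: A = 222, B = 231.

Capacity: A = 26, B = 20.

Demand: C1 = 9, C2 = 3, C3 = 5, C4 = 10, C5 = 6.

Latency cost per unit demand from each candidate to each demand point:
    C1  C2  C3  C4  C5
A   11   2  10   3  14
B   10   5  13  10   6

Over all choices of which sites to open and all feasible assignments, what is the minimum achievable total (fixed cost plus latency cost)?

665

Open {A, B}; cheapest assignment that respects the capacities:
  A (cap 26, load 18): C2, C3, C4 — cost 3×2 + 5×10 + 10×3 = 86
  B (cap 20, load 15): C1, C5 — cost 9×10 + 6×6 = 126
  Shipping 212, fixed 453 → total 665.
  Any other capacity-feasible assignment to {A, B} ships for at least 212.
Total demand is 33 and no other set of sites has combined capacity ≥ 33, so {A, B} is the only feasible choice of open sites. Minimum: 665.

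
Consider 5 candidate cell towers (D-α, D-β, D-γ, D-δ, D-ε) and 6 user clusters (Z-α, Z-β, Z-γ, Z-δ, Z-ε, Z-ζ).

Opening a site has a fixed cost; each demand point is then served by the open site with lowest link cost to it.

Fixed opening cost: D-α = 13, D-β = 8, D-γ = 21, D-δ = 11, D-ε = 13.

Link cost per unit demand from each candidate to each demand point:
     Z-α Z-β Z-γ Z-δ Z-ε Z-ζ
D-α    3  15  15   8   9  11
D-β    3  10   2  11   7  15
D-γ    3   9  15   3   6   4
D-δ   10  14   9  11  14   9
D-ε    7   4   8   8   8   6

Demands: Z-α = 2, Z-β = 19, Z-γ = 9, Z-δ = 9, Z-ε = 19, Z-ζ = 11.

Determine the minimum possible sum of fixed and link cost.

327

Open {D-β, D-γ, D-ε}: assign each demand point to its cheapest open site.
  Z-α→D-β 2×3=6, Z-β→D-ε 19×4=76, Z-γ→D-β 9×2=18, Z-δ→D-γ 9×3=27, Z-ε→D-γ 19×6=114, Z-ζ→D-γ 11×4=44
  link cost 285, fixed 42 → total 327.
Compare {D-β, D-γ, D-δ, D-ε}: link cost 285 + fixed 53 = 338.
Compare {D-α, D-β, D-γ, D-ε}: link cost 285 + fixed 55 = 340.
Compare {D-α, D-β, D-γ, D-δ, D-ε}: link cost 285 + fixed 66 = 351.
All other subsets cost ≥ 338. Minimum total cost: 327.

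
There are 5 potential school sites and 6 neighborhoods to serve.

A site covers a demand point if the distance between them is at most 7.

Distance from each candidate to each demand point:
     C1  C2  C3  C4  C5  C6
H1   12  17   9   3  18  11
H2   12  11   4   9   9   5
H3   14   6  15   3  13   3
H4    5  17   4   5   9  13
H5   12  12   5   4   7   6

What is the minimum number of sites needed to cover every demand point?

3

Coverage sets (demand points within 7 of each site):
  H1: {C4}
  H2: {C3, C6}
  H3: {C2, C4, C6}
  H4: {C1, C3, C4}
  H5: {C3, C4, C5, C6}
No 2 sites suffice: every size-2 union leaves at least one demand point uncovered.
But {H3, H4, H5} covers everything, so the minimum is 3.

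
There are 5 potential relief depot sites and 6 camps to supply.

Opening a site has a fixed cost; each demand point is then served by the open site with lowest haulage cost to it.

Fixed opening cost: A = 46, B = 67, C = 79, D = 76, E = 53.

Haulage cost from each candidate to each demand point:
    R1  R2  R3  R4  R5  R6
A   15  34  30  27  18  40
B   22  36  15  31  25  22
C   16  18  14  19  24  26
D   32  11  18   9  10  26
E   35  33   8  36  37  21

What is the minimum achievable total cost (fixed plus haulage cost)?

182

Open {D}: assign each demand point to its cheapest open site.
  R1→D 32, R2→D 11, R3→D 18, R4→D 9, R5→D 10, R6→D 26
  haulage cost 106, fixed 76 → total 182.
Compare {C}: haulage cost 117 + fixed 79 = 196.
Compare {A}: haulage cost 164 + fixed 46 = 210.
Compare {A, D}: haulage cost 89 + fixed 122 = 211.
All other subsets cost ≥ 196. Minimum total cost: 182.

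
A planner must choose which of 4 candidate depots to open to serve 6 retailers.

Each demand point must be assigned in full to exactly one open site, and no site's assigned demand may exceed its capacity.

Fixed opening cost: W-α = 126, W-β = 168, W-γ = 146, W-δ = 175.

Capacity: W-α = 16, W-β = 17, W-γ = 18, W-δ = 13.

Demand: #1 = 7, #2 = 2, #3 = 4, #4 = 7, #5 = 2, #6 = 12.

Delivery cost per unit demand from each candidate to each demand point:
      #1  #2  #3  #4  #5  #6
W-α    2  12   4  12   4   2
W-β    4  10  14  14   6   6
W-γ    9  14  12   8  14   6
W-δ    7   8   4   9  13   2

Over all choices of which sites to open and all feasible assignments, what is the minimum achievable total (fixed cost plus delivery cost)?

Open {W-α, W-γ}; cheapest assignment that respects the capacities:
  W-α (cap 16, load 16): #3, #6 — cost 4×4 + 12×2 = 40
  W-γ (cap 18, load 18): #1, #2, #4, #5 — cost 7×9 + 2×14 + 7×8 + 2×14 = 175
  Shipping 215, fixed 272 → total 487.
  Any other capacity-feasible assignment to {W-α, W-γ} ships for at least 215.
Compare {W-β, W-γ}: its best feasible assignment gives total 585.
Compare {W-α, W-γ, W-δ}: its best feasible assignment gives total 589.
Every other set of open sites that can feasibly serve all demand totals ≥ 585 even under its best assignment. Minimum: 487.

487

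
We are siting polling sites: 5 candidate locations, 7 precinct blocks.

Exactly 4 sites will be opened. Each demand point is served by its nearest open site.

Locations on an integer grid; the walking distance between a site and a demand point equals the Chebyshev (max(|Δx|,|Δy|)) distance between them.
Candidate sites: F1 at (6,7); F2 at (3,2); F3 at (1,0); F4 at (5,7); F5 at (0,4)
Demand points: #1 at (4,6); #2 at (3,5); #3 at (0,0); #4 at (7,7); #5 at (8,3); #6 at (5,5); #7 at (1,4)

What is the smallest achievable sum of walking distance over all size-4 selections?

12

Open {F1, F3, F4, F5}.
  #1→F4 1, #2→F4 2, #3→F3 1, #4→F1 1, #5→F1 4, #6→F1 2, #7→F5 1  ⇒ total 12.
Compare {F1, F2, F3, F4}: total 13.
Compare {F2, F3, F4, F5}: total 13.
No size-4 selection does better; minimum is 12.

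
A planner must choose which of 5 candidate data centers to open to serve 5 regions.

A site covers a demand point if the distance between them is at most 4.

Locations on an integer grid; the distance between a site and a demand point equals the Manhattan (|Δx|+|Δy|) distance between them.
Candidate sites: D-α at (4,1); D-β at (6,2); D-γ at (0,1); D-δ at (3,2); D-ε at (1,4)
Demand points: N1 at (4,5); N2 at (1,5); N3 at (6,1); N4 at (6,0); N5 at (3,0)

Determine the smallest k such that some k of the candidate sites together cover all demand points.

Coverage sets (demand points within 4 of each site):
  D-α: {N1, N3, N4, N5}
  D-β: {N3, N4}
  D-γ: {N5}
  D-δ: {N1, N3, N5}
  D-ε: {N1, N2}
No single site covers all 5 demand points.
But {D-α, D-ε} covers everything, so the minimum is 2.

2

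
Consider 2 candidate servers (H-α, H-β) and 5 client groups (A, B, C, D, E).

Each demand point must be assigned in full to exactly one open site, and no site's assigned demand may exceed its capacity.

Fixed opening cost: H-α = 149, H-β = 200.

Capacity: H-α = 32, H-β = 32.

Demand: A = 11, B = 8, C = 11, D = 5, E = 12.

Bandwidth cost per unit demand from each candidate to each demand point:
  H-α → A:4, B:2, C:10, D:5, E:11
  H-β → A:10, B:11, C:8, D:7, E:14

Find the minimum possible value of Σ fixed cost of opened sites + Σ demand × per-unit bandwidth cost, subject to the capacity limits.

Open {H-α, H-β}; cheapest assignment that respects the capacities:
  H-α (cap 32, load 31): A, B, E — cost 11×4 + 8×2 + 12×11 = 192
  H-β (cap 32, load 16): C, D — cost 11×8 + 5×7 = 123
  Shipping 315, fixed 349 → total 664.
  Any other capacity-feasible assignment to {H-α, H-β} ships for at least 315.
Total demand is 47 and no other set of sites has combined capacity ≥ 47, so {H-α, H-β} is the only feasible choice of open sites. Minimum: 664.

664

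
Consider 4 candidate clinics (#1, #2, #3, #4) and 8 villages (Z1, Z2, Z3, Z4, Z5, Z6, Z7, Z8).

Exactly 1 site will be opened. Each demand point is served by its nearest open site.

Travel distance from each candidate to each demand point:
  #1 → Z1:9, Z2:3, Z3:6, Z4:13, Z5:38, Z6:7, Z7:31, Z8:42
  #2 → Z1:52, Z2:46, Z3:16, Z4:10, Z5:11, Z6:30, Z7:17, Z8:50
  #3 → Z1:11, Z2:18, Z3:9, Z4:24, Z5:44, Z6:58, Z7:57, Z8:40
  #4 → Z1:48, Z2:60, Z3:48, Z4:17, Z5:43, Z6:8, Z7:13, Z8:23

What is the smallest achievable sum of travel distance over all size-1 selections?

149

Open {#1}.
  Z1→#1 9, Z2→#1 3, Z3→#1 6, Z4→#1 13, Z5→#1 38, Z6→#1 7, Z7→#1 31, Z8→#1 42  ⇒ total 149.
Compare {#2}: total 232.
Compare {#4}: total 260.
No size-1 selection does better; minimum is 149.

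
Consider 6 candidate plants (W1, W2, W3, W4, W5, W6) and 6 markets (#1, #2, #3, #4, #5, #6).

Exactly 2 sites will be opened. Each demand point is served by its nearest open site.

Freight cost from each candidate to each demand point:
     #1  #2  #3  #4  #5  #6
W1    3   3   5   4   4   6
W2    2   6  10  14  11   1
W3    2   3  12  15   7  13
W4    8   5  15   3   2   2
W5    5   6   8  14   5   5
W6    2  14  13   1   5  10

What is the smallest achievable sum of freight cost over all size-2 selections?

Open {W1, W4}.
  #1→W1 3, #2→W1 3, #3→W1 5, #4→W4 3, #5→W4 2, #6→W4 2  ⇒ total 18.
Compare {W1, W2}: total 19.
Compare {W1, W6}: total 21.
No size-2 selection does better; minimum is 18.

18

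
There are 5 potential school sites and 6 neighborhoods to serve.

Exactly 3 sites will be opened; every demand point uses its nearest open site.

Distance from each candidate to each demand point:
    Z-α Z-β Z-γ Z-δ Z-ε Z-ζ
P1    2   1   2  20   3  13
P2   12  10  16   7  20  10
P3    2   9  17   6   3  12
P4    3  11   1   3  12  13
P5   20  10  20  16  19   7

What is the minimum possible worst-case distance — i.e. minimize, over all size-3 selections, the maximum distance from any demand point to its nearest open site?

7

Open {P1, P2, P5}.
  Farthest demand point is Z-δ at distance 7 (to P2); all others are ≤ 7.
With {P1, P3, P5} the worst case is 7.
With {P1, P4, P5} the worst case is 7.
No size-3 selection achieves below 7.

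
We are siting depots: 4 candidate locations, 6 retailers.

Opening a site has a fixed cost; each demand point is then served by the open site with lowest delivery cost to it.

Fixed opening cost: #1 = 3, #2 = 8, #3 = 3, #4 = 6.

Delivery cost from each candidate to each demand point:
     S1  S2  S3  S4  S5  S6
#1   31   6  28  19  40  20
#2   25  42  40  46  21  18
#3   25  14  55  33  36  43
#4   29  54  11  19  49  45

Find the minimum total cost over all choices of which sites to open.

Open {#1, #2, #4}: assign each demand point to its cheapest open site.
  S1→#2 25, S2→#1 6, S3→#4 11, S4→#1 19, S5→#2 21, S6→#2 18
  delivery cost 100, fixed 17 → total 117.
Compare {#1, #2, #3, #4}: delivery cost 100 + fixed 20 = 120.
Compare {#2, #3, #4}: delivery cost 108 + fixed 17 = 125.
Compare {#1, #2}: delivery cost 117 + fixed 11 = 128.
All other subsets cost ≥ 120. Minimum total cost: 117.

117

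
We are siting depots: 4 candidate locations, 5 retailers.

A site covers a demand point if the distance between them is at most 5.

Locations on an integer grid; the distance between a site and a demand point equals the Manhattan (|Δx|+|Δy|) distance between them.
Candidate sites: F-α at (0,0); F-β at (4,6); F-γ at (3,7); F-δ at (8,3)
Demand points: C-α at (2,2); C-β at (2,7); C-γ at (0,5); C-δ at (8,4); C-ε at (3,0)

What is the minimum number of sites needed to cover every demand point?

3

Coverage sets (demand points within 5 of each site):
  F-α: {C-α, C-γ, C-ε}
  F-β: {C-β, C-γ}
  F-γ: {C-β, C-γ}
  F-δ: {C-δ}
No 2 sites suffice: every size-2 union leaves at least one demand point uncovered.
But {F-α, F-β, F-δ} covers everything, so the minimum is 3.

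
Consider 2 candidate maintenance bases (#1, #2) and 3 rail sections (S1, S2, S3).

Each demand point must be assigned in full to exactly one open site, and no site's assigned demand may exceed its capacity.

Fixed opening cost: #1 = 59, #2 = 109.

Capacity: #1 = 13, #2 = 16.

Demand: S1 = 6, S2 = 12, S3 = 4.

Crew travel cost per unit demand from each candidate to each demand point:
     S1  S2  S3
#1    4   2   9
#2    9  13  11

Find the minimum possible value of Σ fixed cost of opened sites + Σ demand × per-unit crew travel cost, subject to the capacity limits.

Open {#1, #2}; cheapest assignment that respects the capacities:
  #1 (cap 13, load 12): S2 — cost 12×2 = 24
  #2 (cap 16, load 10): S1, S3 — cost 6×9 + 4×11 = 98
  Shipping 122, fixed 168 → total 290.
  Any other capacity-feasible assignment to {#1, #2} ships for at least 122.
Total demand is 22 and no other set of sites has combined capacity ≥ 22, so {#1, #2} is the only feasible choice of open sites. Minimum: 290.

290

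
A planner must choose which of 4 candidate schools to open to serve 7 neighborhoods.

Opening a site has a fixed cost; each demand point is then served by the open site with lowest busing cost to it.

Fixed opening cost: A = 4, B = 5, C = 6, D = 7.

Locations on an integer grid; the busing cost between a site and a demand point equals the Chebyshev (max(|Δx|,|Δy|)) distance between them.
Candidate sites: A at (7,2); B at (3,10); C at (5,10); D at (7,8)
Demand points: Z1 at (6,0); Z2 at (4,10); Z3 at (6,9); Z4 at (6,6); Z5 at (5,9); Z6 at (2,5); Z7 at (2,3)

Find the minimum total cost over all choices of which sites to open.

Open {A, C}: assign each demand point to its cheapest open site.
  Z1→A 2, Z2→C 1, Z3→C 1, Z4→A 4, Z5→C 1, Z6→A 5, Z7→A 5
  busing cost 19, fixed 10 → total 29.
Compare {A, B}: busing cost 22 + fixed 9 = 31.
Compare {A, D}: busing cost 20 + fixed 11 = 31.
Compare {D}: busing cost 26 + fixed 7 = 33.
All other subsets cost ≥ 31. Minimum total cost: 29.

29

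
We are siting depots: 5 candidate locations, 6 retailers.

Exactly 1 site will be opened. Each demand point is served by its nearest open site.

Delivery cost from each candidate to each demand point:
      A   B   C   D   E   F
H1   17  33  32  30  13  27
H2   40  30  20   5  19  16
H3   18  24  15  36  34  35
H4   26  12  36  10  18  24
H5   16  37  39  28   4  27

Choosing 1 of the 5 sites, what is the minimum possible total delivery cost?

126

Open {H4}.
  A→H4 26, B→H4 12, C→H4 36, D→H4 10, E→H4 18, F→H4 24  ⇒ total 126.
Compare {H2}: total 130.
Compare {H5}: total 151.
No size-1 selection does better; minimum is 126.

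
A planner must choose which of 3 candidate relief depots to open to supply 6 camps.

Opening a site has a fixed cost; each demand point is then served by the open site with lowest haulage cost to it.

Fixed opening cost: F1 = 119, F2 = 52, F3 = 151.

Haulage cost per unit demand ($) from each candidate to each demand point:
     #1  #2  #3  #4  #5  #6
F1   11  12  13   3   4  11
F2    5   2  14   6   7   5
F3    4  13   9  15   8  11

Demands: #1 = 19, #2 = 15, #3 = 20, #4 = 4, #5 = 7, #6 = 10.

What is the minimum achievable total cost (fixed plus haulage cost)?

Open {F2}: assign each demand point to its cheapest open site.
  #1→F2 19×5=95, #2→F2 15×2=30, #3→F2 20×14=280, #4→F2 4×6=24, #5→F2 7×7=49, #6→F2 10×5=50
  haulage cost 528, fixed 52 → total 580.
Compare {F2, F3}: haulage cost 409 + fixed 203 = 612.
Compare {F1, F2}: haulage cost 475 + fixed 171 = 646.
Compare {F1, F2, F3}: haulage cost 376 + fixed 322 = 698.
All other subsets cost ≥ 612. Minimum total cost: 580.

580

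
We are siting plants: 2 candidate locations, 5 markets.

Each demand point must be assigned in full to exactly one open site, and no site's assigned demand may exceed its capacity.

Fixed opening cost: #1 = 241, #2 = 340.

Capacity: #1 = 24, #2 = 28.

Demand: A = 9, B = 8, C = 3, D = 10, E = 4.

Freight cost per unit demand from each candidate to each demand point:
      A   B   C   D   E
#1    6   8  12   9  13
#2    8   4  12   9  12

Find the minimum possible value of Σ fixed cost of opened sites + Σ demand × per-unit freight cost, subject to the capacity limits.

841

Open {#1, #2}; cheapest assignment that respects the capacities:
  #1 (cap 24, load 22): A, C, D — cost 9×6 + 3×12 + 10×9 = 180
  #2 (cap 28, load 12): B, E — cost 8×4 + 4×12 = 80
  Shipping 260, fixed 581 → total 841.
  Any other capacity-feasible assignment to {#1, #2} ships for at least 260.
Total demand is 34 and no other set of sites has combined capacity ≥ 34, so {#1, #2} is the only feasible choice of open sites. Minimum: 841.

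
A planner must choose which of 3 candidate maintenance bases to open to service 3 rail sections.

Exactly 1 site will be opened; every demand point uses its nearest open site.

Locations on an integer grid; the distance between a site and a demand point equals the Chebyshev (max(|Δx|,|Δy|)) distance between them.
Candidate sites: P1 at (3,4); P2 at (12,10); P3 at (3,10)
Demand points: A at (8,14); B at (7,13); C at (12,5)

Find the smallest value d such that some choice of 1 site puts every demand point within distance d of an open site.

Open {P2}.
  Farthest demand point is B at distance 5 (to P2); all others are ≤ 5.
With {P3} the worst case is 9.
With {P1} the worst case is 10.
No size-1 selection achieves below 5.

5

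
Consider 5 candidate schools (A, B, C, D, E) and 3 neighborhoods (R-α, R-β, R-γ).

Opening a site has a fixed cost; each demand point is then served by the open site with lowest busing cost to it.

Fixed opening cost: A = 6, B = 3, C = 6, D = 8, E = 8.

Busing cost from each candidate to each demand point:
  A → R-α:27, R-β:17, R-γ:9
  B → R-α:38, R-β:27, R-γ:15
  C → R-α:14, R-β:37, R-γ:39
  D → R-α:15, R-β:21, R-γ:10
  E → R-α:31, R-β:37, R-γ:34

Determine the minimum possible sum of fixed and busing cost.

52

Open {A, C}: assign each demand point to its cheapest open site.
  R-α→C 14, R-β→A 17, R-γ→A 9
  busing cost 40, fixed 12 → total 52.
Compare {D}: busing cost 46 + fixed 8 = 54.
Compare {A, D}: busing cost 41 + fixed 14 = 55.
Compare {A, B, C}: busing cost 40 + fixed 15 = 55.
All other subsets cost ≥ 54. Minimum total cost: 52.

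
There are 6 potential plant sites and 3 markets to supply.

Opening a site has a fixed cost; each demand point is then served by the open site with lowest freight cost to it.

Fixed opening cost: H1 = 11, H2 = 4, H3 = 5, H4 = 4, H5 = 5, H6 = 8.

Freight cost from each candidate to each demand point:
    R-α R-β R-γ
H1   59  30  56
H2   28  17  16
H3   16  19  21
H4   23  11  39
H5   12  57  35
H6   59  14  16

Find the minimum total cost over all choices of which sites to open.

52

Open {H2, H4, H5}: assign each demand point to its cheapest open site.
  R-α→H5 12, R-β→H4 11, R-γ→H2 16
  freight cost 39, fixed 13 → total 52.
Compare {H2, H5}: freight cost 45 + fixed 9 = 54.
Compare {H5, H6}: freight cost 42 + fixed 13 = 55.
Compare {H2, H3, H4}: freight cost 43 + fixed 13 = 56.
All other subsets cost ≥ 54. Minimum total cost: 52.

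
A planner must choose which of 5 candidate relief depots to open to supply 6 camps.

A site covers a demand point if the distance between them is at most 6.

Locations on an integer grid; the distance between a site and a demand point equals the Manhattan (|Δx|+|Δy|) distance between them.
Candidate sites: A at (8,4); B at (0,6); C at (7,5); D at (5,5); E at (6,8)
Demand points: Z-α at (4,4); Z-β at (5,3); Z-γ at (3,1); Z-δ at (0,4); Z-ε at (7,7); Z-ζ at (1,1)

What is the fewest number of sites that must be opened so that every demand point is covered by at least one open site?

2

Coverage sets (demand points within 6 of each site):
  A: {Z-α, Z-β, Z-ε}
  B: {Z-α, Z-δ, Z-ζ}
  C: {Z-α, Z-β, Z-ε}
  D: {Z-α, Z-β, Z-γ, Z-δ, Z-ε}
  E: {Z-α, Z-β, Z-ε}
No single site covers all 6 demand points.
But {B, D} covers everything, so the minimum is 2.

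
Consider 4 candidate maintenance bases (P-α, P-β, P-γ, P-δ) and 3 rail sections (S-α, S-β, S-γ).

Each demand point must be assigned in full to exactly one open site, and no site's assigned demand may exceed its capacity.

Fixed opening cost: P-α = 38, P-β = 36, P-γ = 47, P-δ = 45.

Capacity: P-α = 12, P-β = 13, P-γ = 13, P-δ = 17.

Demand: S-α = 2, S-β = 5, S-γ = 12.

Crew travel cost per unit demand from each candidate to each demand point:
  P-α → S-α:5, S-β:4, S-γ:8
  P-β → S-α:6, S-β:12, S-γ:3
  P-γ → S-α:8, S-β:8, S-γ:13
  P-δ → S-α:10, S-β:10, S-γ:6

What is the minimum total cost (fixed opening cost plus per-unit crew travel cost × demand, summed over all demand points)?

140

Open {P-α, P-β}; cheapest assignment that respects the capacities:
  P-α (cap 12, load 7): S-α, S-β — cost 2×5 + 5×4 = 30
  P-β (cap 13, load 12): S-γ — cost 12×3 = 36
  Shipping 66, fixed 74 → total 140.
  Any other capacity-feasible assignment to {P-α, P-β} ships for at least 66.
Compare {P-β, P-γ}: its best feasible assignment gives total 175.
Compare {P-α, P-δ}: its best feasible assignment gives total 185.
Every other set of open sites that can feasibly serve all demand totals ≥ 175 even under its best assignment. Minimum: 140.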